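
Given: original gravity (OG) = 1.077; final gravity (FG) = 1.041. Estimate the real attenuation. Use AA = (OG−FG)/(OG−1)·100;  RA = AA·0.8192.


AA = (1.077 − 1.041)/(1.077 − 1)·100 = 46.7532
RA = 46.7532·0.8192

38.3003 %


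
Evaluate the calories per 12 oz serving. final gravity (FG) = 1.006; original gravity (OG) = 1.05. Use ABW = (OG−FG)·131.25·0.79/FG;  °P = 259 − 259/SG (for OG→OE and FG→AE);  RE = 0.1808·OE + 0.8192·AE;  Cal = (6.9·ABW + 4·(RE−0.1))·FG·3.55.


ABW = (1.05 − 1.006)·131.25·0.79/1.006 = 4.5350
OE = 259 − 259/1.05 = 12.3333 °P
AE = 259 − 259/1.006 = 1.5447 °P
RE = 0.1808·12.3333 + 0.8192·1.5447 = 3.4953 °P
Cal = (6.9·4.5350 + 4·(3.4953−0.1))·1.006·3.55

160.2550 kcal


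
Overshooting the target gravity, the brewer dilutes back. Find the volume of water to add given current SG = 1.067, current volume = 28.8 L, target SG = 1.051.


V_water = V·((SG_curr − 1)/(SG_target − 1) − 1)
V_water = 28.8·((1.067 − 1)/(1.051 − 1) − 1)

9.0353 L


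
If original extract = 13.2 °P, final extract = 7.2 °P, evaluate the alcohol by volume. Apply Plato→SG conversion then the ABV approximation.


SG = 259/(259 − P);  ABV = (OG − FG)·131.25
OG = 259/(259 − 13.2) = 1.0537
FG = 259/(259 − 7.2) = 1.0286
ABV = (1.0537 − 1.0286)·131.25

3.2954 % ABV


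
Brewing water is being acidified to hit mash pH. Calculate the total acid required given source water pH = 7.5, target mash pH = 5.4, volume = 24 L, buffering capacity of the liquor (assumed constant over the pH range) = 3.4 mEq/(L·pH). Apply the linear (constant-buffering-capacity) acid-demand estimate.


acid = buffering capacity · (pH_source − pH_target) · V
acid = 3.4 · (7.5 − 5.4) · 24

171.3600 mEq


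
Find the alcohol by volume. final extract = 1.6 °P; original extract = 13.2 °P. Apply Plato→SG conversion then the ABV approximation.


SG = 259/(259 − P);  ABV = (OG − FG)·131.25
OG = 259/(259 − 13.2) = 1.0537
FG = 259/(259 − 1.6) = 1.0062
ABV = (1.0537 − 1.0062)·131.25

6.2326 % ABV


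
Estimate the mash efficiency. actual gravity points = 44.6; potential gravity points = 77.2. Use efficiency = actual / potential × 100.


efficiency = 44.6 / 77.2 × 100

57.7720 %


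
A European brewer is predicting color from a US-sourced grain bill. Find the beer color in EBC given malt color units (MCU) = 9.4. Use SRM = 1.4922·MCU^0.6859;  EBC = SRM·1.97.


SRM = 1.4922·9.4^0.6859 = 6.9390
EBC = 6.9390·1.97

13.6698 EBC


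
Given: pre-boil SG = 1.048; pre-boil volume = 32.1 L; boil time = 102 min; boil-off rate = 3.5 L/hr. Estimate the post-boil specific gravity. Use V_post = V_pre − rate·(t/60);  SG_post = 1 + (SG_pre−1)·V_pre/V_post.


V_post = 32.1 − 3.5·(102/60) = 26.1500
SG_post = 1 + (1.048 − 1)·32.1/26.1500

1.0589


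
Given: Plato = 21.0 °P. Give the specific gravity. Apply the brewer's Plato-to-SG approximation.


SG = 259/(259 − P)
SG = 259/(259 − 21.0)

1.0882


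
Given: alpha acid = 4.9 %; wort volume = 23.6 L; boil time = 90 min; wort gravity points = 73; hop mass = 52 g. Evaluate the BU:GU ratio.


U = 1.65·0.000125^(GP/1000)·(1−e^(−0.04t))/4.15;  IBU = (α/100)·m·U·1000/V;  BU:GU = IBU/GP
U = 1.65·0.000125^(73/1000)·(1−e^(−0.04·90))/4.15 = 0.2007
IBU = (4.9/100)·52·0.2007·1000/23.6 = 21.6654
BU:GU = 21.6654/73

0.2968


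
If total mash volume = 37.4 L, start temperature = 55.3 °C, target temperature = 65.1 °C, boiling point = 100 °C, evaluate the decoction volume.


V_dec = V_total·(T_target − T_start)/(T_boil − T_start)
V_dec = 37.4·(65.1 − 55.3)/(100 − 55.3)

8.1996 L


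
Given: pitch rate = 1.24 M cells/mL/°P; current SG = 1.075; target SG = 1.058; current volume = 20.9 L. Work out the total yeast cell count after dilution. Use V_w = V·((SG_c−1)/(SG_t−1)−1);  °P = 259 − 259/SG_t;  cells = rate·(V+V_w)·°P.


V_w = 20.9·((1.075−1)/(1.058−1)−1) = 6.1259
V_final = 20.9 + 6.1259 = 27.0259
°P = 259 − 259/1.058 = 14.1985
cells = 1.24·27.0259·14.1985

475.8207 billion cells


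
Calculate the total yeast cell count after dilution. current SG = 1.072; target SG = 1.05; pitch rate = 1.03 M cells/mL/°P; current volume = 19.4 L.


V_w = V·((SG_c−1)/(SG_t−1)−1);  °P = 259 − 259/SG_t;  cells = rate·(V+V_w)·°P
V_w = 19.4·((1.072−1)/(1.05−1)−1) = 8.5360
V_final = 19.4 + 8.5360 = 27.9360
°P = 259 − 259/1.05 = 12.3333
cells = 1.03·27.9360·12.3333

354.8803 billion cells


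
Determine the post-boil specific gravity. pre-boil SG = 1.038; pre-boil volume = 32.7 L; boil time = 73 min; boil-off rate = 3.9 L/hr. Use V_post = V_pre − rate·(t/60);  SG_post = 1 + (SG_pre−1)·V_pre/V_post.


V_post = 32.7 − 3.9·(73/60) = 27.9550
SG_post = 1 + (1.038 − 1)·32.7/27.9550

1.0445


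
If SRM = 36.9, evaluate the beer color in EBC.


EBC = SRM · 1.97
EBC = 36.9 · 1.97

72.6930 EBC


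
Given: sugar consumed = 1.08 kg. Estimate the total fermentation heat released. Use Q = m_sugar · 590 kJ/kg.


Q = 1.08 · 590

637.2000 kJ


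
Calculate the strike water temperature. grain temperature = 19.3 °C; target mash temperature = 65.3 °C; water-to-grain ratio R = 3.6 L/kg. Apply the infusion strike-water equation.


T_strike = (0.41/R)·(T_mash − T_grain) + T_mash
T_strike = (0.41/3.6)·(65.3 − 19.3) + 65.3

70.5389 °C


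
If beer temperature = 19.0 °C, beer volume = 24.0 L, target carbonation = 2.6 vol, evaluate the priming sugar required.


residual = 14.695·(0.01821 + 0.09011·e^(−0.04·T));  sugar = (target − residual)·4.0·V
residual = 14.695·(0.01821 + 0.09011·e^(−0.04·19.0)) = 0.8869
sugar = (2.6 − 0.8869)·4.0·24.0

164.4610 g


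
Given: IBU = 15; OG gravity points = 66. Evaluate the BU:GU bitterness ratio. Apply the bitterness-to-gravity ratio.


BU:GU = IBU / OG_points
BU:GU = 15 / 66

0.2273


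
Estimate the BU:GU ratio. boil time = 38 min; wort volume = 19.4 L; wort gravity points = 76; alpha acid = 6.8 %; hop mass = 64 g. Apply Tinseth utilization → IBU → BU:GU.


U = 1.65·0.000125^(GP/1000)·(1−e^(−0.04t))/4.15;  IBU = (α/100)·m·U·1000/V;  BU:GU = IBU/GP
U = 1.65·0.000125^(76/1000)·(1−e^(−0.04·38))/4.15 = 0.1569
IBU = (6.8/100)·64·0.1569·1000/19.4 = 35.1965
BU:GU = 35.1965/76

0.4631


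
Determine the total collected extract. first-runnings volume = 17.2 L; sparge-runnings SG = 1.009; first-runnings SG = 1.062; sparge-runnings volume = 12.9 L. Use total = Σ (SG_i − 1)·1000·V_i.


first = (1.062 − 1)·1000·17.2 = 1066.4000
sparge = (1.009 − 1)·1000·12.9 = 116.1000
total = 1066.4000 + 116.1000

1182.5000 gravity·L


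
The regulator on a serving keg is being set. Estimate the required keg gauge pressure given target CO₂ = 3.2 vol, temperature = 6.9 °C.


psi = vols/(0.01821 + 0.09011·e^(−0.04·T)) − 14.695
psi = 3.2/(0.01821 + 0.09011·e^(−0.04·6.9)) − 14.695

22.2622 psi


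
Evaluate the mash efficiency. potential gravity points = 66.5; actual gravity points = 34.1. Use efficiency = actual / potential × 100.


efficiency = 34.1 / 66.5 × 100

51.2782 %


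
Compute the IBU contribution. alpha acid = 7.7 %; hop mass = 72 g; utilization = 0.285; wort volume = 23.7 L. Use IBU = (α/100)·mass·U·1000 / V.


IBU = (7.7/100)·72·0.285·1000 / 23.7

66.6684 IBU


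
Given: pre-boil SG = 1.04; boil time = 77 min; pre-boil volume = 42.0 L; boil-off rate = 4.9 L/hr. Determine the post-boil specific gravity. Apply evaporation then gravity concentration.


V_post = V_pre − rate·(t/60);  SG_post = 1 + (SG_pre−1)·V_pre/V_post
V_post = 42.0 − 4.9·(77/60) = 35.7117
SG_post = 1 + (1.04 − 1)·42.0/35.7117

1.0470


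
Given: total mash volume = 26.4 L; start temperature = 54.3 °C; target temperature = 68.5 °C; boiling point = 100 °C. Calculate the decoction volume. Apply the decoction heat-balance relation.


V_dec = V_total·(T_target − T_start)/(T_boil − T_start)
V_dec = 26.4·(68.5 − 54.3)/(100 − 54.3)

8.2031 L


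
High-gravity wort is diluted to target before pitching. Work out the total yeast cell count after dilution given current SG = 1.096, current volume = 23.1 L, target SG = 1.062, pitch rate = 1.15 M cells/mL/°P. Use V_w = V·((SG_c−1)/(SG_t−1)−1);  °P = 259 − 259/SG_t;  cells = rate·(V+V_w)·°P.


V_w = 23.1·((1.096−1)/(1.062−1)−1) = 12.6677
V_final = 23.1 + 12.6677 = 35.7677
°P = 259 − 259/1.062 = 15.1205
cells = 1.15·35.7677·15.1205

621.9512 billion cells


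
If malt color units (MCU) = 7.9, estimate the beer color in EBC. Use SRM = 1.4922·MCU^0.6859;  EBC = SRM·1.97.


SRM = 1.4922·7.9^0.6859 = 6.1590
EBC = 6.1590·1.97

12.1332 EBC


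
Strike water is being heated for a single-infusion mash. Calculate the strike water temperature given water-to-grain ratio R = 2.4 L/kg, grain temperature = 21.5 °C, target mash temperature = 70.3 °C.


T_strike = (0.41/R)·(T_mash − T_grain) + T_mash
T_strike = (0.41/2.4)·(70.3 − 21.5) + 70.3

78.6367 °C


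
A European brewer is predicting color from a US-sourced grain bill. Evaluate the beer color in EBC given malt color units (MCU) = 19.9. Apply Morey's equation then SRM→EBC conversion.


SRM = 1.4922·MCU^0.6859;  EBC = SRM·1.97
SRM = 1.4922·19.9^0.6859 = 11.6067
EBC = 11.6067·1.97

22.8653 EBC


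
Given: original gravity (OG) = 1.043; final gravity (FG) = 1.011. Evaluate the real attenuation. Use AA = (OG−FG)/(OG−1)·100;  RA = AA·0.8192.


AA = (1.043 − 1.011)/(1.043 − 1)·100 = 74.4186
RA = 74.4186·0.8192

60.9637 %


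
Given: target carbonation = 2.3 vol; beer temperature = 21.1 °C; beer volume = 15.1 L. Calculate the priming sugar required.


residual = 14.695·(0.01821 + 0.09011·e^(−0.04·T));  sugar = (target − residual)·4.0·V
residual = 14.695·(0.01821 + 0.09011·e^(−0.04·21.1)) = 0.8370
sugar = (2.3 − 0.8370)·4.0·15.1

88.3670 g


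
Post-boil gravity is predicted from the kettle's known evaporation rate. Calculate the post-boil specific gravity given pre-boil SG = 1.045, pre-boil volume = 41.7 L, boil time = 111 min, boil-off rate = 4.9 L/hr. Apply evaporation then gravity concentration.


V_post = V_pre − rate·(t/60);  SG_post = 1 + (SG_pre−1)·V_pre/V_post
V_post = 41.7 − 4.9·(111/60) = 32.6350
SG_post = 1 + (1.045 − 1)·41.7/32.6350

1.0575


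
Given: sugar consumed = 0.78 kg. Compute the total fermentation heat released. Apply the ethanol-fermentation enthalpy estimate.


Q = m_sugar · 590 kJ/kg
Q = 0.78 · 590

460.2000 kJ


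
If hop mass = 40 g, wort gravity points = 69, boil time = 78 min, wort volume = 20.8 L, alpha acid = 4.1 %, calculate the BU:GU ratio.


U = 1.65·0.000125^(GP/1000)·(1−e^(−0.04t))/4.15;  IBU = (α/100)·m·U·1000/V;  BU:GU = IBU/GP
U = 1.65·0.000125^(69/1000)·(1−e^(−0.04·78))/4.15 = 0.2044
IBU = (4.1/100)·40·0.2044·1000/20.8 = 16.1172
BU:GU = 16.1172/69

0.2336


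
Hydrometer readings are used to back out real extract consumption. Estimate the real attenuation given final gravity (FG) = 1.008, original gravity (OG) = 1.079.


AA = (OG−FG)/(OG−1)·100;  RA = AA·0.8192
AA = (1.079 − 1.008)/(1.079 − 1)·100 = 89.8734
RA = 89.8734·0.8192

73.6243 %


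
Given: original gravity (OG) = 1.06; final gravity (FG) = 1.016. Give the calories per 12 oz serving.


ABW = (OG−FG)·131.25·0.79/FG;  °P = 259 − 259/SG (for OG→OE and FG→AE);  RE = 0.1808·OE + 0.8192·AE;  Cal = (6.9·ABW + 4·(RE−0.1))·FG·3.55
ABW = (1.06 − 1.016)·131.25·0.79/1.016 = 4.4904
OE = 259 − 259/1.06 = 14.6604 °P
AE = 259 − 259/1.016 = 4.0787 °P
RE = 0.1808·14.6604 + 0.8192·4.0787 = 5.9919 °P
Cal = (6.9·4.4904 + 4·(5.9919−0.1))·1.016·3.55

196.7559 kcal


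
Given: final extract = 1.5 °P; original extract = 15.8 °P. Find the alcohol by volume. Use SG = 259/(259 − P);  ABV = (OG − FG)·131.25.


OG = 259/(259 − 15.8) = 1.0650
FG = 259/(259 − 1.5) = 1.0058
ABV = (1.0650 − 1.0058)·131.25

7.7624 % ABV


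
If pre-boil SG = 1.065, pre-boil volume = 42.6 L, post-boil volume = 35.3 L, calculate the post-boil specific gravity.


SG_post = 1 + (SG_pre − 1)·V_pre/V_post
pts_pre = (1.065 − 1)·1000 = 65.0000
pts_post = 65.0000·42.6/35.3 = 78.4419
SG_post = 1 + 78.4419/1000

1.0784


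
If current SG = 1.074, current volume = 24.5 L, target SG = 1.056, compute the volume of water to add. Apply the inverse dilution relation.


V_water = V·((SG_curr − 1)/(SG_target − 1) − 1)
V_water = 24.5·((1.074 − 1)/(1.056 − 1) − 1)

7.8750 L


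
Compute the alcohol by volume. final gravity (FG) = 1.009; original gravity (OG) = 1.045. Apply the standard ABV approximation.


ABV = (OG − FG) · 131.25
ABV = (1.045 − 1.009) · 131.25

4.7250 % ABV


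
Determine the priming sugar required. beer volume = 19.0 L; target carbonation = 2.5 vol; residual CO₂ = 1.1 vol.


sugar = (target − residual)·4.0·V
sugar = (2.5 − 1.1)·4.0·19.0

106.4000 g


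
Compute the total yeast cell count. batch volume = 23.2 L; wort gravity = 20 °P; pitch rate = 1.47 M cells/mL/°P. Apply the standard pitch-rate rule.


cells (billions) = rate · V_L · °P
cells = 1.47 · 23.2 · 20

682.0800 billion cells


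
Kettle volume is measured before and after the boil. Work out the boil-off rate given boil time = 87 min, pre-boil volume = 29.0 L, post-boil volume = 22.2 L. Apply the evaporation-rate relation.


rate = (V_pre − V_post) / (t_min/60)
rate = (29.0 − 22.2) / (87/60)

4.6897 L/hr


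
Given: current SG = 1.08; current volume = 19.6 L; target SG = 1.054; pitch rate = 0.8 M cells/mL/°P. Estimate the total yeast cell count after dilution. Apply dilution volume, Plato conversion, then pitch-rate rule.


V_w = V·((SG_c−1)/(SG_t−1)−1);  °P = 259 − 259/SG_t;  cells = rate·(V+V_w)·°P
V_w = 19.6·((1.08−1)/(1.054−1)−1) = 9.4370
V_final = 19.6 + 9.4370 = 29.0370
°P = 259 − 259/1.054 = 13.2694
cells = 0.8·29.0370·13.2694

308.2444 billion cells


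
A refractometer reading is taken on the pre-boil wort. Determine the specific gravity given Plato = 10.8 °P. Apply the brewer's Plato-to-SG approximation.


SG = 259/(259 − P)
SG = 259/(259 − 10.8)

1.0435


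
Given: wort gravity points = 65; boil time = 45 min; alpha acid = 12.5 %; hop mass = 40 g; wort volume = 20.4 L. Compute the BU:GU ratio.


U = 1.65·0.000125^(GP/1000)·(1−e^(−0.04t))/4.15;  IBU = (α/100)·m·U·1000/V;  BU:GU = IBU/GP
U = 1.65·0.000125^(65/1000)·(1−e^(−0.04·45))/4.15 = 0.1850
IBU = (12.5/100)·40·0.1850·1000/20.4 = 45.3530
BU:GU = 45.3530/65

0.6977


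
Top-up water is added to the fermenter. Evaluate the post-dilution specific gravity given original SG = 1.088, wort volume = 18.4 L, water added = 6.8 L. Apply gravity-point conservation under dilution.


SG_new = 1 + (SG_old − 1)·V_old/(V_old + V_water)
pts = (1.088 − 1)·1000·18.4/(18.4 + 6.8) = 64.2540
SG_new = 1 + 64.2540/1000

1.0643


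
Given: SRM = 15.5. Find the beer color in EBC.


EBC = SRM · 1.97
EBC = 15.5 · 1.97

30.5350 EBC


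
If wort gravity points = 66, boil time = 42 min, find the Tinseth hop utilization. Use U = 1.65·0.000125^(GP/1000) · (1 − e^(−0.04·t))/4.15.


bigness = 1.65·0.000125^(66/1000) = 0.9118
boil_factor = (1 − e^(−0.04·42))/4.15 = 0.1961
U = 0.9118 · 0.1961

0.1788


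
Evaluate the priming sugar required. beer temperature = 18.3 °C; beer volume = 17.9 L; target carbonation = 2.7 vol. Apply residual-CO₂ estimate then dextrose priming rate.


residual = 14.695·(0.01821 + 0.09011·e^(−0.04·T));  sugar = (target − residual)·4.0·V
residual = 14.695·(0.01821 + 0.09011·e^(−0.04·18.3)) = 0.9044
sugar = (2.7 − 0.9044)·4.0·17.9

128.5615 g


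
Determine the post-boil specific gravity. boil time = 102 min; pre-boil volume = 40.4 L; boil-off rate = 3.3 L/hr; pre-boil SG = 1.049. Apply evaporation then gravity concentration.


V_post = V_pre − rate·(t/60);  SG_post = 1 + (SG_pre−1)·V_pre/V_post
V_post = 40.4 − 3.3·(102/60) = 34.7900
SG_post = 1 + (1.049 − 1)·40.4/34.7900

1.0569


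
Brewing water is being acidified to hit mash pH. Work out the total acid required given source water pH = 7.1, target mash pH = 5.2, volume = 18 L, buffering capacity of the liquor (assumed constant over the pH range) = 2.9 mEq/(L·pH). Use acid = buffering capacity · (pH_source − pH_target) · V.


acid = 2.9 · (7.1 − 5.2) · 18

99.1800 mEq


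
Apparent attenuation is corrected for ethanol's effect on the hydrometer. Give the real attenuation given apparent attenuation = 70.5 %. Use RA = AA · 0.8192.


RA = 70.5 · 0.8192

57.7536 %


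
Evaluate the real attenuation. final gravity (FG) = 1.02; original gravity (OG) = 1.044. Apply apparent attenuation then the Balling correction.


AA = (OG−FG)/(OG−1)·100;  RA = AA·0.8192
AA = (1.044 − 1.02)/(1.044 − 1)·100 = 54.5455
RA = 54.5455·0.8192

44.6836 %


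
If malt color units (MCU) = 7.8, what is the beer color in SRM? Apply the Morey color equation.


SRM = 1.4922 · MCU^0.6859
SRM = 1.4922 · 7.8^0.6859

6.1054 SRM


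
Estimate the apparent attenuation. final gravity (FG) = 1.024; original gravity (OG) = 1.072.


AA = (OG − FG)/(OG − 1) · 100
AA = (1.072 − 1.024)/(1.072 − 1) · 100

66.6667 %


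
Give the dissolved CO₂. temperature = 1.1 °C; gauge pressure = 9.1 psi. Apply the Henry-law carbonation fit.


vols = (P + 14.695)·(0.01821 + 0.09011·e^(−0.04·T))
vols = (9.1 + 14.695)·(0.01821 + 0.09011·e^(−0.04·1.1))

2.4852 volumes


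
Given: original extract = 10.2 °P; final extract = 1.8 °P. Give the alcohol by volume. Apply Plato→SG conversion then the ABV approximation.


SG = 259/(259 − P);  ABV = (OG − FG)·131.25
OG = 259/(259 − 10.2) = 1.0410
FG = 259/(259 − 1.8) = 1.0070
ABV = (1.0410 − 1.0070)·131.25

4.4623 % ABV


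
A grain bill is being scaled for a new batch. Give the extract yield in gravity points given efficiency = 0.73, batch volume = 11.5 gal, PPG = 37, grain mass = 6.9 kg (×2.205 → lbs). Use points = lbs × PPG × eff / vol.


lbs = 6.9 × 2.205 = 15.2145
points = 15.2145 × 37 × 0.73 / 11.5

35.7342 points


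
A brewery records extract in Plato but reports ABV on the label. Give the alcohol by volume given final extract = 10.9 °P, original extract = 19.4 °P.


SG = 259/(259 − P);  ABV = (OG − FG)·131.25
OG = 259/(259 − 19.4) = 1.0810
FG = 259/(259 − 10.9) = 1.0439
ABV = (1.0810 − 1.0439)·131.25

4.8608 % ABV


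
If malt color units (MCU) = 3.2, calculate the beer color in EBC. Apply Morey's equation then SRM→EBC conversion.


SRM = 1.4922·MCU^0.6859;  EBC = SRM·1.97
SRM = 1.4922·3.2^0.6859 = 3.3137
EBC = 3.3137·1.97

6.5279 EBC


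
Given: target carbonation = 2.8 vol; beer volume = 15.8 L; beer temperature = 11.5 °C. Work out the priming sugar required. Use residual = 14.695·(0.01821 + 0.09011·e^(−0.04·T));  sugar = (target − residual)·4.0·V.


residual = 14.695·(0.01821 + 0.09011·e^(−0.04·11.5)) = 1.1035
sugar = (2.8 − 1.1035)·4.0·15.8

107.2175 g


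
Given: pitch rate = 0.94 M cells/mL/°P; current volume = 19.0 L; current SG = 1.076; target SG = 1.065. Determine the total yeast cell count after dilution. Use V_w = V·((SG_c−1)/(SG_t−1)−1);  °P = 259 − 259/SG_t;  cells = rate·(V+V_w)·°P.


V_w = 19.0·((1.076−1)/(1.065−1)−1) = 3.2154
V_final = 19.0 + 3.2154 = 22.2154
°P = 259 − 259/1.065 = 15.8075
cells = 0.94·22.2154·15.8075

330.0998 billion cells


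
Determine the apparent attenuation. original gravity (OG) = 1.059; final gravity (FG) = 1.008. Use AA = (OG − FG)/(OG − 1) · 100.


AA = (1.059 − 1.008)/(1.059 − 1) · 100

86.4407 %


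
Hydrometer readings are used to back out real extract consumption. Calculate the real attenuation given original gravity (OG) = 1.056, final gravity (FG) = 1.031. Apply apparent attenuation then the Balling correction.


AA = (OG−FG)/(OG−1)·100;  RA = AA·0.8192
AA = (1.056 − 1.031)/(1.056 − 1)·100 = 44.6429
RA = 44.6429·0.8192

36.5714 %


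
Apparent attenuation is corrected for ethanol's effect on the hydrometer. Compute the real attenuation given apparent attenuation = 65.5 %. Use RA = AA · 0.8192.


RA = 65.5 · 0.8192

53.6576 %


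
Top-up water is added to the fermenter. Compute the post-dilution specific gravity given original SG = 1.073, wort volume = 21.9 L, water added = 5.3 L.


SG_new = 1 + (SG_old − 1)·V_old/(V_old + V_water)
pts = (1.073 − 1)·1000·21.9/(21.9 + 5.3) = 58.7757
SG_new = 1 + 58.7757/1000

1.0588


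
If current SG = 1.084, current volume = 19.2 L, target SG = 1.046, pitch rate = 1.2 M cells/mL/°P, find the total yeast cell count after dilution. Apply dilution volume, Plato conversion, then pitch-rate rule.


V_w = V·((SG_c−1)/(SG_t−1)−1);  °P = 259 − 259/SG_t;  cells = rate·(V+V_w)·°P
V_w = 19.2·((1.084−1)/(1.046−1)−1) = 15.8609
V_final = 19.2 + 15.8609 = 35.0609
°P = 259 − 259/1.046 = 11.3901
cells = 1.2·35.0609·11.3901

479.2144 billion cells


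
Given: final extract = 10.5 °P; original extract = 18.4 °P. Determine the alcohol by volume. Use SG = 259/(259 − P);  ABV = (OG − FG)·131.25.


OG = 259/(259 − 18.4) = 1.0765
FG = 259/(259 − 10.5) = 1.0423
ABV = (1.0765 − 1.0423)·131.25

4.4916 % ABV


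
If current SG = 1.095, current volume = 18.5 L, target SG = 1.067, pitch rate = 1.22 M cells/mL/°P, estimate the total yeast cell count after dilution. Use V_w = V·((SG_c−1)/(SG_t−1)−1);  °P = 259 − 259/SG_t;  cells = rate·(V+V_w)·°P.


V_w = 18.5·((1.095−1)/(1.067−1)−1) = 7.7313
V_final = 18.5 + 7.7313 = 26.2313
°P = 259 − 259/1.067 = 16.2634
cells = 1.22·26.2313·16.2634

520.4638 billion cells


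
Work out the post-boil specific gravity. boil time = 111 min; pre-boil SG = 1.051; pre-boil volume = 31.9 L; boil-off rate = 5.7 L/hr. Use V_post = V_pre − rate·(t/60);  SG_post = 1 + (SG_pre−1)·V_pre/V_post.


V_post = 31.9 − 5.7·(111/60) = 21.3550
SG_post = 1 + (1.051 − 1)·31.9/21.3550

1.0762


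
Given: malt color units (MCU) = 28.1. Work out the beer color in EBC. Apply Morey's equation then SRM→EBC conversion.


SRM = 1.4922·MCU^0.6859;  EBC = SRM·1.97
SRM = 1.4922·28.1^0.6859 = 14.7060
EBC = 14.7060·1.97

28.9708 EBC


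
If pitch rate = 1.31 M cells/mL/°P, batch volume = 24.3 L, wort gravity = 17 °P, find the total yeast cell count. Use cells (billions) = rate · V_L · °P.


cells = 1.31 · 24.3 · 17

541.1610 billion cells


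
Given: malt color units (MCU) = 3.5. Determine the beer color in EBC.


SRM = 1.4922·MCU^0.6859;  EBC = SRM·1.97
SRM = 1.4922·3.5^0.6859 = 3.5237
EBC = 3.5237·1.97

6.9418 EBC


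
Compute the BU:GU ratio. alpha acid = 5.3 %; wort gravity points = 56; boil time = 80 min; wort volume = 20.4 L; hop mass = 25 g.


U = 1.65·0.000125^(GP/1000)·(1−e^(−0.04t))/4.15;  IBU = (α/100)·m·U·1000/V;  BU:GU = IBU/GP
U = 1.65·0.000125^(56/1000)·(1−e^(−0.04·80))/4.15 = 0.2306
IBU = (5.3/100)·25·0.2306·1000/20.4 = 14.9753
BU:GU = 14.9753/56

0.2674


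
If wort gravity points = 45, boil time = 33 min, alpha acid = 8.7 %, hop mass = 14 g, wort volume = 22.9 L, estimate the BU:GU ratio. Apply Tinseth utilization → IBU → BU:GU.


U = 1.65·0.000125^(GP/1000)·(1−e^(−0.04t))/4.15;  IBU = (α/100)·m·U·1000/V;  BU:GU = IBU/GP
U = 1.65·0.000125^(45/1000)·(1−e^(−0.04·33))/4.15 = 0.1945
IBU = (8.7/100)·14·0.1945·1000/22.9 = 10.3427
BU:GU = 10.3427/45

0.2298


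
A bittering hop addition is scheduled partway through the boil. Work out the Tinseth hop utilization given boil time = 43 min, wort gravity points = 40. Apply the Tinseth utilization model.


U = 1.65·0.000125^(GP/1000) · (1 − e^(−0.04·t))/4.15
bigness = 1.65·0.000125^(40/1000) = 1.1518
boil_factor = (1 − e^(−0.04·43))/4.15 = 0.1978
U = 1.1518 · 0.1978

0.2278


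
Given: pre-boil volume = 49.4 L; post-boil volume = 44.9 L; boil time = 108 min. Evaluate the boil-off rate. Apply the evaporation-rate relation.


rate = (V_pre − V_post) / (t_min/60)
rate = (49.4 − 44.9) / (108/60)

2.5000 L/hr


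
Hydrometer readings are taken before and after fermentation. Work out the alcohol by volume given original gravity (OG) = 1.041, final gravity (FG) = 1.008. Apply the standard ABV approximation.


ABV = (OG − FG) · 131.25
ABV = (1.041 − 1.008) · 131.25

4.3312 % ABV


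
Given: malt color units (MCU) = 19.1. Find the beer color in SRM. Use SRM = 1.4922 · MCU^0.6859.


SRM = 1.4922 · 19.1^0.6859

11.2846 SRM


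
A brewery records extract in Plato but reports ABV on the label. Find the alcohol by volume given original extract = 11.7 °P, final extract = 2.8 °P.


SG = 259/(259 − P);  ABV = (OG − FG)·131.25
OG = 259/(259 − 11.7) = 1.0473
FG = 259/(259 − 2.8) = 1.0109
ABV = (1.0473 − 1.0109)·131.25

4.7751 % ABV


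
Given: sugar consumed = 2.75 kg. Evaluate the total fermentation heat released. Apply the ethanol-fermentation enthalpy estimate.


Q = m_sugar · 590 kJ/kg
Q = 2.75 · 590

1622.5000 kJ


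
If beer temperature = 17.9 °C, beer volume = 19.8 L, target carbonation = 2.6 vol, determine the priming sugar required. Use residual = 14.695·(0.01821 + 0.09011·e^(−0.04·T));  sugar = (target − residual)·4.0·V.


residual = 14.695·(0.01821 + 0.09011·e^(−0.04·17.9)) = 0.9147
sugar = (2.6 − 0.9147)·4.0·19.8

133.4742 g


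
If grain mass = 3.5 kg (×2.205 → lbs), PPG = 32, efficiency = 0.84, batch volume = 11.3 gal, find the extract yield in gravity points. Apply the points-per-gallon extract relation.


points = lbs × PPG × eff / vol
lbs = 3.5 × 2.205 = 7.7175
points = 7.7175 × 32 × 0.84 / 11.3

18.3581 points


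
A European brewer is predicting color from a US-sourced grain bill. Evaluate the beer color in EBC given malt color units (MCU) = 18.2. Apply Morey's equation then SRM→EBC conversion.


SRM = 1.4922·MCU^0.6859;  EBC = SRM·1.97
SRM = 1.4922·18.2^0.6859 = 10.9172
EBC = 10.9172·1.97

21.5068 EBC


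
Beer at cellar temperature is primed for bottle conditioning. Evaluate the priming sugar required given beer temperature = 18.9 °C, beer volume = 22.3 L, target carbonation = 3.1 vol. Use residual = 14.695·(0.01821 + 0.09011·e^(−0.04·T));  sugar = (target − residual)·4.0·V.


residual = 14.695·(0.01821 + 0.09011·e^(−0.04·18.9)) = 0.8893
sugar = (3.1 − 0.8893)·4.0·22.3

197.1903 g


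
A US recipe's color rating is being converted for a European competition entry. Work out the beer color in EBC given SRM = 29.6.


EBC = SRM · 1.97
EBC = 29.6 · 1.97

58.3120 EBC


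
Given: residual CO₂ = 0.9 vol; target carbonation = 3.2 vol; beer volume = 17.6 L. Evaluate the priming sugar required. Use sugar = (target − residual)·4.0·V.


sugar = (3.2 − 0.9)·4.0·17.6

161.9200 g


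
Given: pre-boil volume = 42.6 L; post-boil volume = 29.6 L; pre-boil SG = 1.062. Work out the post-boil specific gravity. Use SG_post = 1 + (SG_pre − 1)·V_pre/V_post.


pts_pre = (1.062 − 1)·1000 = 62.0000
pts_post = 62.0000·42.6/29.6 = 89.2297
SG_post = 1 + 89.2297/1000

1.0892


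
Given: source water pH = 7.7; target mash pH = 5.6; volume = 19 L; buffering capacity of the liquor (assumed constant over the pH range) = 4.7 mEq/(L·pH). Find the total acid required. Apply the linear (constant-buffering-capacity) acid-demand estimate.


acid = buffering capacity · (pH_source − pH_target) · V
acid = 4.7 · (7.7 − 5.6) · 19

187.5300 mEq


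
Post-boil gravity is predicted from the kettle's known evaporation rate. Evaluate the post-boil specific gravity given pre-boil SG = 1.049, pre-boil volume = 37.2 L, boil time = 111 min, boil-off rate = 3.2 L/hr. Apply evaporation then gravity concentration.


V_post = V_pre − rate·(t/60);  SG_post = 1 + (SG_pre−1)·V_pre/V_post
V_post = 37.2 − 3.2·(111/60) = 31.2800
SG_post = 1 + (1.049 − 1)·37.2/31.2800

1.0583


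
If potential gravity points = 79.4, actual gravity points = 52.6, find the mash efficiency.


efficiency = actual / potential × 100
efficiency = 52.6 / 79.4 × 100

66.2469 %


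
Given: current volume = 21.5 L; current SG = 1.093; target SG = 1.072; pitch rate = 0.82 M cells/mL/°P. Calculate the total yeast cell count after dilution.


V_w = V·((SG_c−1)/(SG_t−1)−1);  °P = 259 − 259/SG_t;  cells = rate·(V+V_w)·°P
V_w = 21.5·((1.093−1)/(1.072−1)−1) = 6.2708
V_final = 21.5 + 6.2708 = 27.7708
°P = 259 − 259/1.072 = 17.3955
cells = 0.82·27.7708·17.3955

396.1323 billion cells


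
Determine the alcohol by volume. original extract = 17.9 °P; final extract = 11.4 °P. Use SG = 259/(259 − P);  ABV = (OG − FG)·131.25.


OG = 259/(259 − 17.9) = 1.0742
FG = 259/(259 − 11.4) = 1.0460
ABV = (1.0742 − 1.0460)·131.25

3.7014 % ABV


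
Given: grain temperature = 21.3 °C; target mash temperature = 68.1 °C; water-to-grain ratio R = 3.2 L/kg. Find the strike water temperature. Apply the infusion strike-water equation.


T_strike = (0.41/R)·(T_mash − T_grain) + T_mash
T_strike = (0.41/3.2)·(68.1 − 21.3) + 68.1

74.0962 °C


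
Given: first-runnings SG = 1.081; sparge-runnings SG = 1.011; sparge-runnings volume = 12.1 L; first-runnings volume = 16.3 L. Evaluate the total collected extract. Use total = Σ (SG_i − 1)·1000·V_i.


first = (1.081 − 1)·1000·16.3 = 1320.3000
sparge = (1.011 − 1)·1000·12.1 = 133.1000
total = 1320.3000 + 133.1000

1453.4000 gravity·L


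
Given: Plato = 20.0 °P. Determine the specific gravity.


SG = 259/(259 − P)
SG = 259/(259 − 20.0)

1.0837


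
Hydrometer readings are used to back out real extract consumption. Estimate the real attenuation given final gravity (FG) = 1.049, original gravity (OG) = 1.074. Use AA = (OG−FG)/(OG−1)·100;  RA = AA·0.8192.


AA = (1.074 − 1.049)/(1.074 − 1)·100 = 33.7838
RA = 33.7838·0.8192

27.6757 %


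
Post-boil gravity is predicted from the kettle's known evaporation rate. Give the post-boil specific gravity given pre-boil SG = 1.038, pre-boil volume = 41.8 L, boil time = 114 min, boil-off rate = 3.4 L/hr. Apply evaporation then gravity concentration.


V_post = V_pre − rate·(t/60);  SG_post = 1 + (SG_pre−1)·V_pre/V_post
V_post = 41.8 − 3.4·(114/60) = 35.3400
SG_post = 1 + (1.038 − 1)·41.8/35.3400

1.0449


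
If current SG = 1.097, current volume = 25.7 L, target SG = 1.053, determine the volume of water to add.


V_water = V·((SG_curr − 1)/(SG_target − 1) − 1)
V_water = 25.7·((1.097 − 1)/(1.053 − 1) − 1)

21.3358 L


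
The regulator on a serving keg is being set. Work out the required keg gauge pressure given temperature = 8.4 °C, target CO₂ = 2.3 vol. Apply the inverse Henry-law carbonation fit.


psi = vols/(0.01821 + 0.09011·e^(−0.04·T)) − 14.695
psi = 2.3/(0.01821 + 0.09011·e^(−0.04·8.4)) − 14.695

13.1485 psi


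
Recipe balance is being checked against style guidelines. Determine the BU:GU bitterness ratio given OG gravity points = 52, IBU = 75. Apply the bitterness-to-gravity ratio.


BU:GU = IBU / OG_points
BU:GU = 75 / 52

1.4423


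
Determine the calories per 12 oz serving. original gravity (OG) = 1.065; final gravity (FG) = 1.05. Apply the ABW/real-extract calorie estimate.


ABW = (OG−FG)·131.25·0.79/FG;  °P = 259 − 259/SG (for OG→OE and FG→AE);  RE = 0.1808·OE + 0.8192·AE;  Cal = (6.9·ABW + 4·(RE−0.1))·FG·3.55
ABW = (1.065 − 1.05)·131.25·0.79/1.05 = 1.4812
OE = 259 − 259/1.065 = 15.8075 °P
AE = 259 − 259/1.05 = 12.3333 °P
RE = 0.1808·15.8075 + 0.8192·12.3333 = 12.9615 °P
Cal = (6.9·1.4812 + 4·(12.9615−0.1))·1.05·3.55

229.8618 kcal


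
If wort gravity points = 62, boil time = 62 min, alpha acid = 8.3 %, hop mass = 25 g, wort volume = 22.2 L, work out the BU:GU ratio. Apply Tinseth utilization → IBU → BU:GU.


U = 1.65·0.000125^(GP/1000)·(1−e^(−0.04t))/4.15;  IBU = (α/100)·m·U·1000/V;  BU:GU = IBU/GP
U = 1.65·0.000125^(62/1000)·(1−e^(−0.04·62))/4.15 = 0.2087
IBU = (8.3/100)·25·0.2087·1000/22.2 = 19.5041
BU:GU = 19.5041/62

0.3146


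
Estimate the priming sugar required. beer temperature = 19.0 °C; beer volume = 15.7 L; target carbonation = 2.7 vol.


residual = 14.695·(0.01821 + 0.09011·e^(−0.04·T));  sugar = (target − residual)·4.0·V
residual = 14.695·(0.01821 + 0.09011·e^(−0.04·19.0)) = 0.8869
sugar = (2.7 − 0.8869)·4.0·15.7

113.8649 g


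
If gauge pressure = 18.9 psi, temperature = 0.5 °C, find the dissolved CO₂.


vols = (P + 14.695)·(0.01821 + 0.09011·e^(−0.04·T))
vols = (18.9 + 14.695)·(0.01821 + 0.09011·e^(−0.04·0.5))

3.5791 volumes


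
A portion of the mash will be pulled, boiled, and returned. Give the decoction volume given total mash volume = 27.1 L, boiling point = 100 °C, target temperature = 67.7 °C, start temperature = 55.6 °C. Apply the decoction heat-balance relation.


V_dec = V_total·(T_target − T_start)/(T_boil − T_start)
V_dec = 27.1·(67.7 − 55.6)/(100 − 55.6)

7.3854 L


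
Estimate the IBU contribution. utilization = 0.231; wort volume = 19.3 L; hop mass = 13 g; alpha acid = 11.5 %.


IBU = (α/100)·mass·U·1000 / V
IBU = (11.5/100)·13·0.231·1000 / 19.3

17.8935 IBU


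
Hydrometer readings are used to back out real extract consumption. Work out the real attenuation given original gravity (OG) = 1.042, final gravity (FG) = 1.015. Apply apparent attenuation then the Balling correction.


AA = (OG−FG)/(OG−1)·100;  RA = AA·0.8192
AA = (1.042 − 1.015)/(1.042 − 1)·100 = 64.2857
RA = 64.2857·0.8192

52.6629 %


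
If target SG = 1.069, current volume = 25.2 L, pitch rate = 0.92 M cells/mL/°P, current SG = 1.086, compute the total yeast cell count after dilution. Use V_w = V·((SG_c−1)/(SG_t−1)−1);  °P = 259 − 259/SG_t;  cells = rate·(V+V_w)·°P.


V_w = 25.2·((1.086−1)/(1.069−1)−1) = 6.2087
V_final = 25.2 + 6.2087 = 31.4087
°P = 259 − 259/1.069 = 16.7175
cells = 0.92·31.4087·16.7175

483.0687 billion cells


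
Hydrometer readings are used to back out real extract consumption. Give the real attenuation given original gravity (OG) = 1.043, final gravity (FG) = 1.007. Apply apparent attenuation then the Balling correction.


AA = (OG−FG)/(OG−1)·100;  RA = AA·0.8192
AA = (1.043 − 1.007)/(1.043 − 1)·100 = 83.7209
RA = 83.7209·0.8192

68.5842 %


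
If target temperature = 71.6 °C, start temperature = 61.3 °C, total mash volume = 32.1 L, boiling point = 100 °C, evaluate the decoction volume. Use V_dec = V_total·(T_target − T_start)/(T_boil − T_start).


V_dec = 32.1·(71.6 − 61.3)/(100 − 61.3)

8.5434 L


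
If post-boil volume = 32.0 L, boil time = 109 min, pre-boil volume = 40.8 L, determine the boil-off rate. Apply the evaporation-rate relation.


rate = (V_pre − V_post) / (t_min/60)
rate = (40.8 − 32.0) / (109/60)

4.8440 L/hr


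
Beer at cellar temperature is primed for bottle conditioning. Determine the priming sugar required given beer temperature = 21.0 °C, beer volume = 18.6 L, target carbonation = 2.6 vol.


residual = 14.695·(0.01821 + 0.09011·e^(−0.04·T));  sugar = (target − residual)·4.0·V
residual = 14.695·(0.01821 + 0.09011·e^(−0.04·21.0)) = 0.8393
sugar = (2.6 − 0.8393)·4.0·18.6

130.9996 g


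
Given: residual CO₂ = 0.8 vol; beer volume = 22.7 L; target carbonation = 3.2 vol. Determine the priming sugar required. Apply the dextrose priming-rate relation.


sugar = (target − residual)·4.0·V
sugar = (3.2 − 0.8)·4.0·22.7

217.9200 g


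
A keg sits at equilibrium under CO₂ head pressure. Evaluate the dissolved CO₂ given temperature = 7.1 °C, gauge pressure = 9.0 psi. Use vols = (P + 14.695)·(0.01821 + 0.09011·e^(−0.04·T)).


vols = (9.0 + 14.695)·(0.01821 + 0.09011·e^(−0.04·7.1))

2.0388 volumes


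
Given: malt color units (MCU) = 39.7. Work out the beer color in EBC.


SRM = 1.4922·MCU^0.6859;  EBC = SRM·1.97
SRM = 1.4922·39.7^0.6859 = 18.6396
EBC = 18.6396·1.97

36.7201 EBC


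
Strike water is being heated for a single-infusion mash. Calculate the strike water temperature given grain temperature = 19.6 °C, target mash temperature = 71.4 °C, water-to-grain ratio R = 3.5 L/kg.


T_strike = (0.41/R)·(T_mash − T_grain) + T_mash
T_strike = (0.41/3.5)·(71.4 − 19.6) + 71.4

77.4680 °C


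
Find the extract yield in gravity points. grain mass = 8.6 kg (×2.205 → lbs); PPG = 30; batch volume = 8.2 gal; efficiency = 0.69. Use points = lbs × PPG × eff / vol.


lbs = 8.6 × 2.205 = 18.9630
points = 18.9630 × 30 × 0.69 / 8.2

47.8700 points


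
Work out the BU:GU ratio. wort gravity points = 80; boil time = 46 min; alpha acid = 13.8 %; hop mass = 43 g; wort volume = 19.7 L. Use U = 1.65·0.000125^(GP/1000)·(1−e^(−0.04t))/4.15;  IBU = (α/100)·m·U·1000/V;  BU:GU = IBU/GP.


U = 1.65·0.000125^(80/1000)·(1−e^(−0.04·46))/4.15 = 0.1630
IBU = (13.8/100)·43·0.1630·1000/19.7 = 49.0863
BU:GU = 49.0863/80

0.6136


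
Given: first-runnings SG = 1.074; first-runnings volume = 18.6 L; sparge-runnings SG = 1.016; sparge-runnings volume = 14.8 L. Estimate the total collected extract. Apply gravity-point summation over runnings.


total = Σ (SG_i − 1)·1000·V_i
first = (1.074 − 1)·1000·18.6 = 1376.4000
sparge = (1.016 − 1)·1000·14.8 = 236.8000
total = 1376.4000 + 236.8000

1613.2000 gravity·L


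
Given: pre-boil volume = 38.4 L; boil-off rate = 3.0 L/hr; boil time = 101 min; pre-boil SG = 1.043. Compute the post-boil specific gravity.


V_post = V_pre − rate·(t/60);  SG_post = 1 + (SG_pre−1)·V_pre/V_post
V_post = 38.4 − 3.0·(101/60) = 33.3500
SG_post = 1 + (1.043 − 1)·38.4/33.3500

1.0495


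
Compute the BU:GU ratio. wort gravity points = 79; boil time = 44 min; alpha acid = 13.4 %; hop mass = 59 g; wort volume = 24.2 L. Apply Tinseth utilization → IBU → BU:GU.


U = 1.65·0.000125^(GP/1000)·(1−e^(−0.04t))/4.15;  IBU = (α/100)·m·U·1000/V;  BU:GU = IBU/GP
U = 1.65·0.000125^(79/1000)·(1−e^(−0.04·44))/4.15 = 0.1618
IBU = (13.4/100)·59·0.1618·1000/24.2 = 52.8737
BU:GU = 52.8737/79

0.6693


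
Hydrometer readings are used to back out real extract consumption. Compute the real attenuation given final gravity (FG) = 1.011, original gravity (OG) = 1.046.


AA = (OG−FG)/(OG−1)·100;  RA = AA·0.8192
AA = (1.046 − 1.011)/(1.046 − 1)·100 = 76.0870
RA = 76.0870·0.8192

62.3304 %


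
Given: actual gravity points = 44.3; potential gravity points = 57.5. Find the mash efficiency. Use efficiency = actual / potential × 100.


efficiency = 44.3 / 57.5 × 100

77.0435 %


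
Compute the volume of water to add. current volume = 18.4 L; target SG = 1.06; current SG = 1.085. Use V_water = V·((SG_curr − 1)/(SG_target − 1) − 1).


V_water = 18.4·((1.085 − 1)/(1.06 − 1) − 1)

7.6667 L


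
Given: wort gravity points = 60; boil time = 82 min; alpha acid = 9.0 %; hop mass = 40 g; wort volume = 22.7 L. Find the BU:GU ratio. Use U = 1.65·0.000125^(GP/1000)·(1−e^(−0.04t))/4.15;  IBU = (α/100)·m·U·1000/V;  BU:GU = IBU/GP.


U = 1.65·0.000125^(60/1000)·(1−e^(−0.04·82))/4.15 = 0.2231
IBU = (9.0/100)·40·0.2231·1000/22.7 = 35.3891
BU:GU = 35.3891/60

0.5898


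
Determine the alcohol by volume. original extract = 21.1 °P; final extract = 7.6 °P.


SG = 259/(259 − P);  ABV = (OG − FG)·131.25
OG = 259/(259 − 21.1) = 1.0887
FG = 259/(259 − 7.6) = 1.0302
ABV = (1.0887 − 1.0302)·131.25

7.6731 % ABV
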